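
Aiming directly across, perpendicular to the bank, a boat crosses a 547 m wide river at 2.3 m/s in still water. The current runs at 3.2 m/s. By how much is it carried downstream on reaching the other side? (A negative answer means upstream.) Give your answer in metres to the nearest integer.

761 m

Perpendicular speed = 2.300 m/s; crossing time = 547 / 2.300 = 237.826 s.
Net downstream speed = 3.200 m/s.
Drift = 3.200 × 237.826 = 761.043 m (downstream).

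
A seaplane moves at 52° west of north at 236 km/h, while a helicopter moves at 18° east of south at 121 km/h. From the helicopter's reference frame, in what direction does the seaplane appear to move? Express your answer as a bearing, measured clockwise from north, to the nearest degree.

319°

Taking east as x and north as y: seaplane velocity = (-185.971, 145.296) km/h; helicopter velocity = (37.391, -115.078) km/h.
Velocity of seaplane relative to helicopter = (-185.971, 145.296) − (37.391, -115.078) = (-223.362, 260.374) km/h.
Bearing = atan2(-223.36, 260.37) = 319.38° clockwise from north.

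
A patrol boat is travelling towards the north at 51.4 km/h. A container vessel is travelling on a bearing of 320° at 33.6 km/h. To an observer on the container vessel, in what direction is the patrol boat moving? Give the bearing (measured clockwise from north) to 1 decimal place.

040.1°

Taking east as x and north as y: patrol boat velocity = (0.000, 51.400) km/h; container vessel velocity = (-21.598, 25.739) km/h.
Velocity of patrol boat relative to container vessel = (0.000, 51.400) − (-21.598, 25.739) = (21.598, 25.661) km/h.
Bearing = atan2(21.60, 25.66) = 40.09° clockwise from north.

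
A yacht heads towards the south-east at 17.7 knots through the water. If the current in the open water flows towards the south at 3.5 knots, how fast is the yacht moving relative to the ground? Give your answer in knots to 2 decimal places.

20.33 knots

Taking east as x and north as y: velocity relative to the water = (12.516, -12.516) knots; the water relative to ground = (0.000, -3.500) knots.
Velocity relative to ground = (12.516, -12.516) + (0.000, -3.500) = (12.516, -16.016) knots.
Speed = |(12.516, -16.016)| = 20.326 knots.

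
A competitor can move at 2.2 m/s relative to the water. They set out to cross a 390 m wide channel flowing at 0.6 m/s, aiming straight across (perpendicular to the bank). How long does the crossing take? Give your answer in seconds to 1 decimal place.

The component of the competitor's velocity perpendicular to the bank is 2.2 m/s.
The current is parallel to the bank, so it does not affect the crossing time.
Time = 390 / 2.200 = 177.273 s.

177.3 s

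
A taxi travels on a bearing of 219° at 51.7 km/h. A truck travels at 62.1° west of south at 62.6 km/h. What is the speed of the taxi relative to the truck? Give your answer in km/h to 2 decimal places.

25.25 km/h

Taking east as x and north as y: taxi velocity = (-32.536, -40.178) km/h; truck velocity = (-55.324, -29.292) km/h.
Velocity of taxi relative to truck = (-32.536, -40.178) − (-55.324, -29.292) = (22.788, -10.886) km/h.
Magnitude = |(22.788, -10.886)| = 25.255 km/h.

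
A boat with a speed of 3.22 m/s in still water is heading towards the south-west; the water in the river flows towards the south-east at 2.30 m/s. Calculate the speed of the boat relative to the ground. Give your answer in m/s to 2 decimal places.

Taking east as x and north as y: velocity relative to the water = (-2.277, -2.277) m/s; the water relative to ground = (1.626, -1.626) m/s.
Velocity relative to ground = (-2.277, -2.277) + (1.626, -1.626) = (-0.651, -3.903) m/s.
Speed = |(-0.651, -3.903)| = 3.957 m/s.

3.96 m/s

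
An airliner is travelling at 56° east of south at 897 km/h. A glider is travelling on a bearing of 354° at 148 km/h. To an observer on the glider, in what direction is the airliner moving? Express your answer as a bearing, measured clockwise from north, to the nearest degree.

Taking east as x and north as y: airliner velocity = (743.647, -501.596) km/h; glider velocity = (-15.470, 147.189) km/h.
Velocity of airliner relative to glider = (743.647, -501.596) − (-15.470, 147.189) = (759.117, -648.785) km/h.
Bearing = atan2(759.12, -648.79) = 130.52° clockwise from north.

131°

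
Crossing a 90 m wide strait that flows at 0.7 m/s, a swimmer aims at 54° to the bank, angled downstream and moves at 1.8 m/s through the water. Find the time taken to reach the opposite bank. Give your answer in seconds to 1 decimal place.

61.8 s

The component of the swimmer's velocity perpendicular to the bank is 1.8 × sin 54° = 1.456 m/s.
The flow acts along the bank and has no component across it.
Time = 90 / 1.456 = 61.803 s.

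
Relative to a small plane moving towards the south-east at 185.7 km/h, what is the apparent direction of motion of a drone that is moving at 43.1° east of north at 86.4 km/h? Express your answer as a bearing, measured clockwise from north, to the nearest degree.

Taking east as x and north as y: drone velocity = (59.035, 63.086) km/h; small plane velocity = (131.310, -131.310) km/h.
Velocity of drone relative to small plane = (59.035, 63.086) − (131.310, -131.310) = (-72.275, 194.396) km/h.
Bearing = atan2(-72.27, 194.40) = 339.61° clockwise from north.

340°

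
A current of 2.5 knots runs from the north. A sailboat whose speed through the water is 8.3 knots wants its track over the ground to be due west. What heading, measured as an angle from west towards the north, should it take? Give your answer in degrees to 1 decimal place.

The current pushes perpendicular to the desired track; the heading must have a component into the current equal to 2.5 knots: 8.3 sin θ = 2.5.
sin θ = 0.3012, so θ = 17.530°.

17.5°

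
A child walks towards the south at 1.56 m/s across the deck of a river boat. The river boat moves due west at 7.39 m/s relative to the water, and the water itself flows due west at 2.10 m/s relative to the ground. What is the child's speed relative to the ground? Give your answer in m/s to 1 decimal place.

In east/north components (m/s): child relative to river boat = (0.000, -1.560); river boat relative to water = (-7.390, 0.000); water relative to ground = (-2.100, 0.000).
Sum = (-9.490, -1.560) m/s.
Speed = |(-9.490, -1.560)| = 9.617 m/s.

9.6 m/s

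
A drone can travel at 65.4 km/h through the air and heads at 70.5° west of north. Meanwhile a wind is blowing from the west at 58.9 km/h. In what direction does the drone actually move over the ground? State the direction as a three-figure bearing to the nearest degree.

Taking east as x and north as y: velocity relative to the air = (-61.649, 21.831) km/h; the air relative to ground = (58.900, 0.000) km/h.
Velocity relative to ground = (-61.649, 21.831) + (58.900, 0.000) = (-2.749, 21.831) km/h.
Bearing = atan2(-2.75, 21.83) = 352.82° clockwise from north.

353°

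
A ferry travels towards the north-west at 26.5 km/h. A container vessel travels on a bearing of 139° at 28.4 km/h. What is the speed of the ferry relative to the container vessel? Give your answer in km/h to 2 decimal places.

54.87 km/h

Taking east as x and north as y: ferry velocity = (-18.738, 18.738) km/h; container vessel velocity = (18.632, -21.434) km/h.
Velocity of ferry relative to container vessel = (-18.738, 18.738) − (18.632, -21.434) = (-37.370, 40.172) km/h.
Magnitude = |(-37.370, 40.172)| = 54.867 km/h.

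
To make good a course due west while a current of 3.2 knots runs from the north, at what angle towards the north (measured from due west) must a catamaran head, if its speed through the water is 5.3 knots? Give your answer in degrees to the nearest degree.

37°

The current pushes perpendicular to the desired track; the heading must have a component into the current equal to 3.2 knots: 5.3 sin θ = 3.2.
sin θ = 0.6038, so θ = 37.141°.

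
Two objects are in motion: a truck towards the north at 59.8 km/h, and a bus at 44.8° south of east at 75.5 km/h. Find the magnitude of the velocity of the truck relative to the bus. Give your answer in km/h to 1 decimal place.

Taking east as x and north as y: truck velocity = (0.000, 59.800) km/h; bus velocity = (53.573, -53.200) km/h.
Velocity of truck relative to bus = (0.000, 59.800) − (53.573, -53.200) = (-53.573, 113.000) km/h.
Magnitude = |(-53.573, 113.000)| = 125.056 km/h.

125.1 km/h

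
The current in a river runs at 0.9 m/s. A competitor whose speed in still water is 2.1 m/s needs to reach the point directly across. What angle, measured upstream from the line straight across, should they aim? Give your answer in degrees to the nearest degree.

To cancel the current, the upstream component of the competitor's velocity must equal the flow: 2.1 sin θ = 0.9.
sin θ = 0.9 / 2.1 = 0.4286.
θ = arcsin(0.4286) = 25.377°.

25°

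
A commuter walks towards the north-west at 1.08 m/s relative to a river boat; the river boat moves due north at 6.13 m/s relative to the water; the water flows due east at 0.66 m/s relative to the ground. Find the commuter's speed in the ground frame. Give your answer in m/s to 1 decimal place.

In east/north components (m/s): commuter relative to river boat = (-0.764, 0.764); river boat relative to water = (0.000, 6.130); water relative to ground = (0.660, 0.000).
Sum = (-0.104, 6.894) m/s.
Speed = |(-0.104, 6.894)| = 6.894 m/s.

6.9 m/s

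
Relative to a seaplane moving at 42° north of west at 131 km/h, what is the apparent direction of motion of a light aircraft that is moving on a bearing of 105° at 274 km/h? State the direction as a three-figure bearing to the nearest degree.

114°

Taking east as x and north as y: light aircraft velocity = (264.664, -70.916) km/h; seaplane velocity = (-97.352, 87.656) km/h.
Velocity of light aircraft relative to seaplane = (264.664, -70.916) − (-97.352, 87.656) = (362.016, -158.573) km/h.
Bearing = atan2(362.02, -158.57) = 113.65° clockwise from north.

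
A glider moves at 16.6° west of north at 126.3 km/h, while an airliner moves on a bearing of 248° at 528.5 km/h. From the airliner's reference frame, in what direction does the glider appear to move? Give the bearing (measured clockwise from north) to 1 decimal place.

054.9°

Taking east as x and north as y: glider velocity = (-36.082, 121.036) km/h; airliner velocity = (-490.017, -197.980) km/h.
Velocity of glider relative to airliner = (-36.082, 121.036) − (-490.017, -197.980) = (453.934, 319.016) km/h.
Bearing = atan2(453.93, 319.02) = 54.90° clockwise from north.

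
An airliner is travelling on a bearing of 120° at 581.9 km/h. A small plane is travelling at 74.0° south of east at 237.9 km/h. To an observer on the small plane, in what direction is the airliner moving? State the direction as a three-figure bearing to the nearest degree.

Taking east as x and north as y: airliner velocity = (503.940, -290.950) km/h; small plane velocity = (65.574, -228.684) km/h.
Velocity of airliner relative to small plane = (503.940, -290.950) − (65.574, -228.684) = (438.366, -62.266) km/h.
Bearing = atan2(438.37, -62.27) = 98.08° clockwise from north.

098°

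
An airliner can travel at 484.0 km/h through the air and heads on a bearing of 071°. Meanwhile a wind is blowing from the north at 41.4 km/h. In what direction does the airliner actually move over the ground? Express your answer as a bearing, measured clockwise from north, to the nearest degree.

076°

Taking east as x and north as y: velocity relative to the air = (457.631, 157.575) km/h; the air relative to ground = (0.000, -41.400) km/h.
Velocity relative to ground = (457.631, 157.575) + (0.000, -41.400) = (457.631, 116.175) km/h.
Bearing = atan2(457.63, 116.17) = 75.76° clockwise from north.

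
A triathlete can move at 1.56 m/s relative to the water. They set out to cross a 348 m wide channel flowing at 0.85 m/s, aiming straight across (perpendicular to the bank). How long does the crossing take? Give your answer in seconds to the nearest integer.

223 s

The component of the triathlete's velocity perpendicular to the bank is 1.56 m/s.
Only the cross-stream component determines the crossing time; the current contributes nothing perpendicular to the bank.
Time = 348 / 1.560 = 223.077 s.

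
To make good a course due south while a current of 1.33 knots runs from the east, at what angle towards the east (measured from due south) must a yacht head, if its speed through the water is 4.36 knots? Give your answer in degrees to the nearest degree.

The current pushes perpendicular to the desired track; the heading must have a component into the current equal to 1.33 knots: 4.36 sin θ = 1.33.
sin θ = 0.3050, so θ = 17.761°.

18°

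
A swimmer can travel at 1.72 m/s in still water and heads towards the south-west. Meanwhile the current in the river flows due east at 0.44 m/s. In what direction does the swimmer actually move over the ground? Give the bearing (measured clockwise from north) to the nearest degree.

213°

Taking east as x and north as y: velocity relative to the water = (-1.216, -1.216) m/s; the water relative to ground = (0.440, 0.000) m/s.
Velocity relative to ground = (-1.216, -1.216) + (0.440, 0.000) = (-0.776, -1.216) m/s.
Bearing = atan2(-0.78, -1.22) = 212.55° clockwise from north.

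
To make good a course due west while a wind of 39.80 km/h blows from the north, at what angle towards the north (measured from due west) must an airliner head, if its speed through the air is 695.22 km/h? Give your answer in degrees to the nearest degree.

3°

The wind pushes perpendicular to the desired track; the heading must have a component into the wind equal to 39.80 km/h: 695.22 sin θ = 39.80.
sin θ = 0.0572, so θ = 3.282°.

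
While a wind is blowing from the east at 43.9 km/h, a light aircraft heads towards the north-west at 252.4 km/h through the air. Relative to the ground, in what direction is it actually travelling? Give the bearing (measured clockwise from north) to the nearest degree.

309°

Taking east as x and north as y: velocity relative to the air = (-178.474, 178.474) km/h; the air relative to ground = (-43.900, 0.000) km/h.
Velocity relative to ground = (-178.474, 178.474) + (-43.900, 0.000) = (-222.374, 178.474) km/h.
Bearing = atan2(-222.37, 178.47) = 308.75° clockwise from north.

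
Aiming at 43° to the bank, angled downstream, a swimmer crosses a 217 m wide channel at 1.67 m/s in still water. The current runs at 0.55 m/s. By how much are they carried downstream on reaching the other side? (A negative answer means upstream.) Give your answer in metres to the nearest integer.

337 m

Perpendicular speed = 1.139 m/s; crossing time = 217 / 1.139 = 190.528 s.
Net downstream speed = 1.771 m/s.
Drift = 1.771 × 190.528 = 337.495 m (downstream).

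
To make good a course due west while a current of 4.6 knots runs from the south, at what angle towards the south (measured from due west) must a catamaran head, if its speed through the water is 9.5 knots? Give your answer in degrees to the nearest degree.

29°

The current pushes perpendicular to the desired track; the heading must have a component into the current equal to 4.6 knots: 9.5 sin θ = 4.6.
sin θ = 0.4842, so θ = 28.961°.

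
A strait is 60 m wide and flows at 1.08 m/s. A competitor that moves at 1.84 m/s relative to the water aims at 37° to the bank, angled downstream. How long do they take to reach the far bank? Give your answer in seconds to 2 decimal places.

54.18 s

The component of the competitor's velocity perpendicular to the bank is 1.84 × sin 37° = 1.107 m/s.
The current is parallel to the bank, so it does not affect the crossing time.
Time = 60 / 1.107 = 54.184 s.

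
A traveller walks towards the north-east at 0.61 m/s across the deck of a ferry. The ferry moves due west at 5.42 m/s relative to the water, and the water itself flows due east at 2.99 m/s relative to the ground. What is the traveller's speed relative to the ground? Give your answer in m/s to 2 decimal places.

2.04 m/s

In east/north components (m/s): traveller relative to ferry = (0.431, 0.431); ferry relative to water = (-5.420, 0.000); water relative to ground = (2.990, 0.000).
Sum = (-1.999, 0.431) m/s.
Speed = |(-1.999, 0.431)| = 2.045 m/s.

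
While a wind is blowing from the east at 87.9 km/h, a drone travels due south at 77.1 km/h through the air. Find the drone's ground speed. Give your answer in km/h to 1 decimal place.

116.9 km/h

Taking east as x and north as y: velocity relative to the air = (0.000, -77.100) km/h; the air relative to ground = (-87.900, 0.000) km/h.
Velocity relative to ground = (0.000, -77.100) + (-87.900, 0.000) = (-87.900, -77.100) km/h.
Speed = |(-87.900, -77.100)| = 116.922 km/h.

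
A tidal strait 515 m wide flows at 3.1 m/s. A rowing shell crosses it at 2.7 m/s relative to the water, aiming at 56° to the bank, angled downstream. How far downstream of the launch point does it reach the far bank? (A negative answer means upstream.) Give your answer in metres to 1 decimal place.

Perpendicular speed = 2.238 m/s; crossing time = 515 / 2.238 = 230.075 s.
Net downstream speed = 4.610 m/s.
Drift = 4.610 × 230.075 = 1060.604 m (downstream).

1060.6 m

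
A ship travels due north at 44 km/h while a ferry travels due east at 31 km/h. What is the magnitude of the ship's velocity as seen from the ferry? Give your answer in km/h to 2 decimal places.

53.82 km/h

Taking east as x and north as y: ship velocity = (0.000, 44.000) km/h; ferry velocity = (31.000, 0.000) km/h.
Velocity of ship relative to ferry = (0.000, 44.000) − (31.000, 0.000) = (-31.000, 44.000) km/h.
Magnitude = |(-31.000, 44.000)| = 53.824 km/h.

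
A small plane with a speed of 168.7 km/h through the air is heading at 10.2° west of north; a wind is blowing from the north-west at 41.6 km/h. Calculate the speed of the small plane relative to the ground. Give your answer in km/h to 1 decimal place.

Taking east as x and north as y: velocity relative to the air = (-29.874, 166.034) km/h; the air relative to ground = (29.416, -29.416) km/h.
Velocity relative to ground = (-29.874, 166.034) + (29.416, -29.416) = (-0.459, 136.618) km/h.
Speed = |(-0.459, 136.618)| = 136.619 km/h.

136.6 km/h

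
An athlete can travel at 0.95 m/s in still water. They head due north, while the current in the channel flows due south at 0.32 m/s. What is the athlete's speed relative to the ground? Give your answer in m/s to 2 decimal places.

0.63 m/s

Taking east as x and north as y: velocity relative to the water = (0.000, 0.950) m/s; the water relative to ground = (0.000, -0.320) m/s.
Velocity relative to ground = (0.000, 0.950) + (0.000, -0.320) = (0.000, 0.630) m/s.
Speed = |(0.000, 0.630)| = 0.630 m/s.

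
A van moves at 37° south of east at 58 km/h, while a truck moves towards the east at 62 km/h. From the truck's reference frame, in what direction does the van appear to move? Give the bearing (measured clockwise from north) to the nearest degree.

Taking east as x and north as y: van velocity = (46.321, -34.905) km/h; truck velocity = (62.000, 0.000) km/h.
Velocity of van relative to truck = (46.321, -34.905) − (62.000, 0.000) = (-15.679, -34.905) km/h.
Bearing = atan2(-15.68, -34.91) = 204.19° clockwise from north.

204°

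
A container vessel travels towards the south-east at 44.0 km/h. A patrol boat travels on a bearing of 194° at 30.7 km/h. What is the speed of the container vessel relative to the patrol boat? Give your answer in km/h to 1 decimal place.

Taking east as x and north as y: container vessel velocity = (31.113, -31.113) km/h; patrol boat velocity = (-7.427, -29.788) km/h.
Velocity of container vessel relative to patrol boat = (31.113, -31.113) − (-7.427, -29.788) = (38.540, -1.325) km/h.
Magnitude = |(38.540, -1.325)| = 38.562 km/h.

38.6 km/h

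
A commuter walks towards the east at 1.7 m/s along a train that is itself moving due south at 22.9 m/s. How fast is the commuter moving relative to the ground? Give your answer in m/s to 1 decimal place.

23.0 m/s

Taking east as x and north as y: train velocity = (0.000, -22.900) m/s; commuter velocity relative to train = (1.700, 0.000) m/s.
Velocity relative to ground = (0.000, -22.900) + (1.700, 0.000) = (1.700, -22.900) m/s.
Speed = |(1.700, -22.900)| = 22.963 m/s.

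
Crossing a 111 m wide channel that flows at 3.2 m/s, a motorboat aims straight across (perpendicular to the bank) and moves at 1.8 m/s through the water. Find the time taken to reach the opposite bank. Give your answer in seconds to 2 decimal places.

61.67 s

The component of the motorboat's velocity perpendicular to the bank is 1.8 m/s.
The current is parallel to the bank, so it does not affect the crossing time.
Time = 111 / 1.800 = 61.667 s.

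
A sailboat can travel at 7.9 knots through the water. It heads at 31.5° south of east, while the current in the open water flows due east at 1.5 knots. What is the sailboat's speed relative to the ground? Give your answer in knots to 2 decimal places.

9.21 knots

Taking east as x and north as y: velocity relative to the water = (6.736, -4.128) knots; the water relative to ground = (1.500, 0.000) knots.
Velocity relative to ground = (6.736, -4.128) + (1.500, 0.000) = (8.236, -4.128) knots.
Speed = |(8.236, -4.128)| = 9.212 knots.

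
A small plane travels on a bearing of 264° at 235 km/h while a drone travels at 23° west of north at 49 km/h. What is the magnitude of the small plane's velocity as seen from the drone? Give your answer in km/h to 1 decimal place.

225.6 km/h

Taking east as x and north as y: small plane velocity = (-233.713, -24.564) km/h; drone velocity = (-19.146, 45.105) km/h.
Velocity of small plane relative to drone = (-233.713, -24.564) − (-19.146, 45.105) = (-214.567, -69.669) km/h.
Magnitude = |(-214.567, -69.669)| = 225.594 km/h.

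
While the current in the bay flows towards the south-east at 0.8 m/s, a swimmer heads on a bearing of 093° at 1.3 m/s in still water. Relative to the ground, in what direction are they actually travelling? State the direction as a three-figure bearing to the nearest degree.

Taking east as x and north as y: velocity relative to the water = (1.298, -0.068) m/s; the water relative to ground = (0.566, -0.566) m/s.
Velocity relative to ground = (1.298, -0.068) + (0.566, -0.566) = (1.864, -0.634) m/s.
Bearing = atan2(1.86, -0.63) = 108.78° clockwise from north.

109°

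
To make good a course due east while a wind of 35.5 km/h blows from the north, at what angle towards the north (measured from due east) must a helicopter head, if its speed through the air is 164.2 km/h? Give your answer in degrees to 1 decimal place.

12.5°

The wind pushes perpendicular to the desired track; the heading must have a component into the wind equal to 35.5 km/h: 164.2 sin θ = 35.5.
sin θ = 0.2162, so θ = 12.486°.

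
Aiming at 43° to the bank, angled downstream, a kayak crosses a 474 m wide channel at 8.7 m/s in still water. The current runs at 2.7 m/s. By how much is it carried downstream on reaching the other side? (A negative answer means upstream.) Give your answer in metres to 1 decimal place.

724.0 m

Perpendicular speed = 5.933 m/s; crossing time = 474 / 5.933 = 79.887 s.
Net downstream speed = 9.063 m/s.
Drift = 9.063 × 79.887 = 723.997 m (downstream).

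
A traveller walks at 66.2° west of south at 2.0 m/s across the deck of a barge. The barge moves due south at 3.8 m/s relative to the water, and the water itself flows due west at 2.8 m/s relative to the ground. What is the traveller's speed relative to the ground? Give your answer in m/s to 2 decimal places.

In east/north components (m/s): traveller relative to barge = (-1.830, -0.807); barge relative to water = (0.000, -3.800); water relative to ground = (-2.800, 0.000).
Sum = (-4.630, -4.607) m/s.
Speed = |(-4.630, -4.607)| = 6.532 m/s.

6.53 m/s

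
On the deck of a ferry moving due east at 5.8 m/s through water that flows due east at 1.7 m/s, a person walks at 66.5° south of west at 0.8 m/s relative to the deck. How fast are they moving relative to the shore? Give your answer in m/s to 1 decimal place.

7.2 m/s

In east/north components (m/s): person relative to ferry = (-0.319, -0.734); ferry relative to water = (5.800, 0.000); water relative to ground = (1.700, 0.000).
Sum = (7.181, -0.734) m/s.
Speed = |(7.181, -0.734)| = 7.218 m/s.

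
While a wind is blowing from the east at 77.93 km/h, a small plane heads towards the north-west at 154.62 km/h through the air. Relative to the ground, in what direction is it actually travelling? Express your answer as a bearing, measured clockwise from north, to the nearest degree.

300°

Taking east as x and north as y: velocity relative to the air = (-109.333, 109.333) km/h; the air relative to ground = (-77.930, 0.000) km/h.
Velocity relative to ground = (-109.333, 109.333) + (-77.930, 0.000) = (-187.263, 109.333) km/h.
Bearing = atan2(-187.26, 109.33) = 300.28° clockwise from north.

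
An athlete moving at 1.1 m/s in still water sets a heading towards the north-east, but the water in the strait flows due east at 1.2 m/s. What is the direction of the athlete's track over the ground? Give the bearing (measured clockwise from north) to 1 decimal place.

Taking east as x and north as y: velocity relative to the water = (0.778, 0.778) m/s; the water relative to ground = (1.200, 0.000) m/s.
Velocity relative to ground = (0.778, 0.778) + (1.200, 0.000) = (1.978, 0.778) m/s.
Bearing = atan2(1.98, 0.78) = 68.53° clockwise from north.

068.5°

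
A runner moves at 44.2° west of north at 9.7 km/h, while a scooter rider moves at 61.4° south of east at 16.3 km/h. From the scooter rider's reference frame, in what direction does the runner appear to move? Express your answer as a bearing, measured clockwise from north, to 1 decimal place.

Taking east as x and north as y: runner velocity = (-6.763, 6.954) km/h; scooter rider velocity = (7.803, -14.311) km/h.
Velocity of runner relative to scooter rider = (-6.763, 6.954) − (7.803, -14.311) = (-14.565, 21.265) km/h.
Bearing = atan2(-14.57, 21.27) = 325.59° clockwise from north.

325.6°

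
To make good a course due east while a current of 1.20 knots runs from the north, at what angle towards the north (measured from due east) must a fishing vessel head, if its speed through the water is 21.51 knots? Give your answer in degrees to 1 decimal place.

3.2°

The current pushes perpendicular to the desired track; the heading must have a component into the current equal to 1.20 knots: 21.51 sin θ = 1.20.
sin θ = 0.0558, so θ = 3.198°.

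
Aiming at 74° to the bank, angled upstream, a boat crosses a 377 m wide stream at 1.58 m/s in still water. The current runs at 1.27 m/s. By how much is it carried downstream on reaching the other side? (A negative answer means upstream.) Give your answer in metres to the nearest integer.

Perpendicular speed = 1.519 m/s; crossing time = 377 / 1.519 = 248.223 s.
Net downstream speed = 0.834 m/s.
Drift = 0.834 × 248.223 = 207.141 m (downstream).

207 m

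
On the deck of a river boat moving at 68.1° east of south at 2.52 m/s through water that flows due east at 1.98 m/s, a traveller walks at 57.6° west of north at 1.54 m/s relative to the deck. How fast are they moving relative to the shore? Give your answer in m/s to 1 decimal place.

In east/north components (m/s): traveller relative to river boat = (-1.300, 0.825); river boat relative to water = (2.338, -0.940); water relative to ground = (1.980, 0.000).
Sum = (3.018, -0.115) m/s.
Speed = |(3.018, -0.115)| = 3.020 m/s.

3.0 m/s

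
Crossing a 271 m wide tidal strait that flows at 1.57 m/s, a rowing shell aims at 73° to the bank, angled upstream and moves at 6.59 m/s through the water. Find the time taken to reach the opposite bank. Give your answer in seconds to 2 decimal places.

43.00 s

The component of the rowing shell's velocity perpendicular to the bank is 6.59 × sin 73° = 6.302 m/s.
Only the cross-stream component determines the crossing time; the current contributes nothing perpendicular to the bank.
Time = 271 / 6.302 = 43.002 s.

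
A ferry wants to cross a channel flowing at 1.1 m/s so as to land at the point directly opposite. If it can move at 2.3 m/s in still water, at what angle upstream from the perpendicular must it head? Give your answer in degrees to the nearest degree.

29°

To cancel the current, the upstream component of the ferry's velocity must equal the flow: 2.3 sin θ = 1.1.
sin θ = 1.1 / 2.3 = 0.4783.
θ = arcsin(0.4783) = 28.572°.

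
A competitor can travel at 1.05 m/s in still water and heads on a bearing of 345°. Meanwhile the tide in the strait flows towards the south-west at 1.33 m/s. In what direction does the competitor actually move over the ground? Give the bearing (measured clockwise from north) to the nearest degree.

Taking east as x and north as y: velocity relative to the water = (-0.272, 1.014) m/s; the water relative to ground = (-0.940, -0.940) m/s.
Velocity relative to ground = (-0.272, 1.014) + (-0.940, -0.940) = (-1.212, 0.074) m/s.
Bearing = atan2(-1.21, 0.07) = 273.48° clockwise from north.

273°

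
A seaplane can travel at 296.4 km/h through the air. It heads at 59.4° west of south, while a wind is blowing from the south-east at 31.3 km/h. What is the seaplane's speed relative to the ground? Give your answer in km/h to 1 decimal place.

Taking east as x and north as y: velocity relative to the air = (-255.124, -150.880) km/h; the air relative to ground = (-22.132, 22.132) km/h.
Velocity relative to ground = (-255.124, -150.880) + (-22.132, 22.132) = (-277.256, -128.747) km/h.
Speed = |(-277.256, -128.747)| = 305.691 km/h.

305.7 km/h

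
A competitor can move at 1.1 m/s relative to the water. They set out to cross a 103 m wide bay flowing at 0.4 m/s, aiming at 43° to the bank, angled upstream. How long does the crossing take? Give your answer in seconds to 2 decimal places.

137.30 s

The component of the competitor's velocity perpendicular to the bank is 1.1 × sin 43° = 0.750 m/s.
Only the cross-stream component determines the crossing time; the current contributes nothing perpendicular to the bank.
Time = 103 / 0.750 = 137.297 s.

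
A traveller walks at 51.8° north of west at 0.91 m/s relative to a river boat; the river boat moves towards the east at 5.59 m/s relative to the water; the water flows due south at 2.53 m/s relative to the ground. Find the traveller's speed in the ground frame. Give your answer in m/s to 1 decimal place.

In east/north components (m/s): traveller relative to river boat = (-0.563, 0.715); river boat relative to water = (5.590, 0.000); water relative to ground = (0.000, -2.530).
Sum = (5.027, -1.815) m/s.
Speed = |(5.027, -1.815)| = 5.345 m/s.

5.3 m/s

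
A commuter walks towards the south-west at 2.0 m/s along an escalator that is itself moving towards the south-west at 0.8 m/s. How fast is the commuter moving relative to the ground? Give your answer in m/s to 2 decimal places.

2.80 m/s

Taking east as x and north as y: escalator velocity = (-0.566, -0.566) m/s; commuter velocity relative to escalator = (-1.414, -1.414) m/s.
Velocity relative to ground = (-0.566, -0.566) + (-1.414, -1.414) = (-1.980, -1.980) m/s.
Speed = |(-1.980, -1.980)| = 2.800 m/s.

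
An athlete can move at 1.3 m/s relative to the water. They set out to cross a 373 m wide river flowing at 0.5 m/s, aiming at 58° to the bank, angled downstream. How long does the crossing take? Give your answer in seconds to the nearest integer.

338 s

The component of the athlete's velocity perpendicular to the bank is 1.3 × sin 58° = 1.102 m/s.
Only the cross-stream component determines the crossing time; the current contributes nothing perpendicular to the bank.
Time = 373 / 1.102 = 338.333 s.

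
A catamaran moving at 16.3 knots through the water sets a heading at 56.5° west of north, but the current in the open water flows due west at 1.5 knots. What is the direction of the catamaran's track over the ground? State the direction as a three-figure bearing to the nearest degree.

Taking east as x and north as y: velocity relative to the water = (-13.592, 8.997) knots; the water relative to ground = (-1.500, 0.000) knots.
Velocity relative to ground = (-13.592, 8.997) + (-1.500, 0.000) = (-15.092, 8.997) knots.
Bearing = atan2(-15.09, 9.00) = 300.80° clockwise from north.

301°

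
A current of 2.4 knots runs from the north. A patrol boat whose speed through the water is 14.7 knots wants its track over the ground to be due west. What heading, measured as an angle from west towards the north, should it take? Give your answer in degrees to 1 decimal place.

The current pushes perpendicular to the desired track; the heading must have a component into the current equal to 2.4 knots: 14.7 sin θ = 2.4.
sin θ = 0.1633, so θ = 9.396°.

9.4°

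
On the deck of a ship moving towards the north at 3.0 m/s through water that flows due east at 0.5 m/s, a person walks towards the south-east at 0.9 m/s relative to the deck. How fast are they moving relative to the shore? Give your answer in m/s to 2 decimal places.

In east/north components (m/s): person relative to ship = (0.636, -0.636); ship relative to water = (0.000, 3.000); water relative to ground = (0.500, 0.000).
Sum = (1.136, 2.364) m/s.
Speed = |(1.136, 2.364)| = 2.623 m/s.

2.62 m/s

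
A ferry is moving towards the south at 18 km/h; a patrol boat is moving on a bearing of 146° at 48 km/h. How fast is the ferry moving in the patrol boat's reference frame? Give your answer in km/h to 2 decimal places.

34.57 km/h

Taking east as x and north as y: ferry velocity = (0.000, -18.000) km/h; patrol boat velocity = (26.841, -39.794) km/h.
Velocity of ferry relative to patrol boat = (0.000, -18.000) − (26.841, -39.794) = (-26.841, 21.794) km/h.
Magnitude = |(-26.841, 21.794)| = 34.575 km/h.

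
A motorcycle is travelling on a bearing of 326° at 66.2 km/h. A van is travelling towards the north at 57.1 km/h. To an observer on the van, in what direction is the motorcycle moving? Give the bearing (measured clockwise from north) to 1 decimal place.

Taking east as x and north as y: motorcycle velocity = (-37.019, 54.882) km/h; van velocity = (0.000, 57.100) km/h.
Velocity of motorcycle relative to van = (-37.019, 54.882) − (0.000, 57.100) = (-37.019, -2.218) km/h.
Bearing = atan2(-37.02, -2.22) = 266.57° clockwise from north.

266.6°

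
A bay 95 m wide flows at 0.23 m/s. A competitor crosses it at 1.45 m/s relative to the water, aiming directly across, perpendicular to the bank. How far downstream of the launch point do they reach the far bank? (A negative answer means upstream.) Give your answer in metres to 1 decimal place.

15.1 m

Perpendicular speed = 1.450 m/s; crossing time = 95 / 1.450 = 65.517 s.
Net downstream speed = 0.230 m/s.
Drift = 0.230 × 65.517 = 15.069 m (downstream).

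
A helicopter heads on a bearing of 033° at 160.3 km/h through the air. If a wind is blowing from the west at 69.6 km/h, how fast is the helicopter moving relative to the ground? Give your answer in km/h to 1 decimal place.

206.6 km/h

Taking east as x and north as y: velocity relative to the air = (87.306, 134.439) km/h; the air relative to ground = (69.600, 0.000) km/h.
Velocity relative to ground = (87.306, 134.439) + (69.600, 0.000) = (156.906, 134.439) km/h.
Speed = |(156.906, 134.439)| = 206.623 km/h.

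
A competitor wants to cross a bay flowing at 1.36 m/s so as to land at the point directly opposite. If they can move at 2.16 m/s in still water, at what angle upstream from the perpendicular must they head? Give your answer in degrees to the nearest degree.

To cancel the current, the upstream component of the competitor's velocity must equal the flow: 2.16 sin θ = 1.36.
sin θ = 1.36 / 2.16 = 0.6296.
θ = arcsin(0.6296) = 39.023°.

39°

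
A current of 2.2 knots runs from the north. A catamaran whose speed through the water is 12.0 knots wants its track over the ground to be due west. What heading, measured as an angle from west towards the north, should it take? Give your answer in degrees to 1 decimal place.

10.6°

The current pushes perpendicular to the desired track; the heading must have a component into the current equal to 2.2 knots: 12.0 sin θ = 2.2.
sin θ = 0.1833, so θ = 10.564°.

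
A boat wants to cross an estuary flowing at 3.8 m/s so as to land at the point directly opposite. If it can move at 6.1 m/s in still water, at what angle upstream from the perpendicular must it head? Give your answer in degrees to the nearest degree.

To cancel the current, the upstream component of the boat's velocity must equal the flow: 6.1 sin θ = 3.8.
sin θ = 3.8 / 6.1 = 0.6230.
θ = arcsin(0.6230) = 38.532°.

39°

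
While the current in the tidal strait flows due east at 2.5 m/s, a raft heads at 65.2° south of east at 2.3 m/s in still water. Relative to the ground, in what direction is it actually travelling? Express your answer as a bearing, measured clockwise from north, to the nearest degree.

Taking east as x and north as y: velocity relative to the water = (0.965, -2.088) m/s; the water relative to ground = (2.500, 0.000) m/s.
Velocity relative to ground = (0.965, -2.088) + (2.500, 0.000) = (3.465, -2.088) m/s.
Bearing = atan2(3.46, -2.09) = 121.07° clockwise from north.

121°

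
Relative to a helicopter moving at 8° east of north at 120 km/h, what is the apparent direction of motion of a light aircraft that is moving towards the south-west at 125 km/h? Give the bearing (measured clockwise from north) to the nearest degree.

207°

Taking east as x and north as y: light aircraft velocity = (-88.388, -88.388) km/h; helicopter velocity = (16.701, 118.832) km/h.
Velocity of light aircraft relative to helicopter = (-88.388, -88.388) − (16.701, 118.832) = (-105.089, -207.221) km/h.
Bearing = atan2(-105.09, -207.22) = 206.89° clockwise from north.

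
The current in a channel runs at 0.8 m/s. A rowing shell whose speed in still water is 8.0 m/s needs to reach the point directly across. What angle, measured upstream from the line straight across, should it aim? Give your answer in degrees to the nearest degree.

6°

To cancel the current, the upstream component of the rowing shell's velocity must equal the flow: 8.0 sin θ = 0.8.
sin θ = 0.8 / 8.0 = 0.1000.
θ = arcsin(0.1000) = 5.739°.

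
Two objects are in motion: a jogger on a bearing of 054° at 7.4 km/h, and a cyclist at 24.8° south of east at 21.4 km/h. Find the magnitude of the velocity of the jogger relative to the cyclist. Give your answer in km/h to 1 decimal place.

18.9 km/h

Taking east as x and north as y: jogger velocity = (5.987, 4.350) km/h; cyclist velocity = (19.426, -8.976) km/h.
Velocity of jogger relative to cyclist = (5.987, 4.350) − (19.426, -8.976) = (-13.440, 13.326) km/h.
Magnitude = |(-13.440, 13.326)| = 18.926 km/h.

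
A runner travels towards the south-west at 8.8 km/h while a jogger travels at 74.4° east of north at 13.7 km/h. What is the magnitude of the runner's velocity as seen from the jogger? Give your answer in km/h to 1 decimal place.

Taking east as x and north as y: runner velocity = (-6.223, -6.223) km/h; jogger velocity = (13.195, 3.684) km/h.
Velocity of runner relative to jogger = (-6.223, -6.223) − (13.195, 3.684) = (-19.418, -9.907) km/h.
Magnitude = |(-19.418, -9.907)| = 21.799 km/h.

21.8 km/h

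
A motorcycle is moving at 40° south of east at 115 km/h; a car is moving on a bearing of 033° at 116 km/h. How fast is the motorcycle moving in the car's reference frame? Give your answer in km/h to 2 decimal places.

173.01 km/h

Taking east as x and north as y: motorcycle velocity = (88.095, -73.921) km/h; car velocity = (63.178, 97.286) km/h.
Velocity of motorcycle relative to car = (88.095, -73.921) − (63.178, 97.286) = (24.917, -171.206) km/h.
Magnitude = |(24.917, -171.206)| = 173.010 km/h.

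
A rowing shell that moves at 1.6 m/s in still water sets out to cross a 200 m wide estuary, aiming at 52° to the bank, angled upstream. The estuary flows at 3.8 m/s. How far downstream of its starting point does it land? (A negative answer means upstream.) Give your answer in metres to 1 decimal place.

446.5 m

Perpendicular speed = 1.261 m/s; crossing time = 200 / 1.261 = 158.627 s.
Net downstream speed = 2.815 m/s.
Drift = 2.815 × 158.627 = 446.527 m (downstream).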